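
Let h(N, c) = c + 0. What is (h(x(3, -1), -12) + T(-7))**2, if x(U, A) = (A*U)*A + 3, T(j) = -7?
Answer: 361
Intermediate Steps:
x(U, A) = 3 + U*A**2 (x(U, A) = U*A**2 + 3 = 3 + U*A**2)
h(N, c) = c
(h(x(3, -1), -12) + T(-7))**2 = (-12 - 7)**2 = (-19)**2 = 361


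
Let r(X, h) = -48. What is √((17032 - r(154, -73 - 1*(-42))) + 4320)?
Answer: 10*√214 ≈ 146.29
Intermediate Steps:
√((17032 - r(154, -73 - 1*(-42))) + 4320) = √((17032 - 1*(-48)) + 4320) = √((17032 + 48) + 4320) = √(17080 + 4320) = √21400 = 10*√214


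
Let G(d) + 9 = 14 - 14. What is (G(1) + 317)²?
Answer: 94864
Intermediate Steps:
G(d) = -9 (G(d) = -9 + (14 - 14) = -9 + 0 = -9)
(G(1) + 317)² = (-9 + 317)² = 308² = 94864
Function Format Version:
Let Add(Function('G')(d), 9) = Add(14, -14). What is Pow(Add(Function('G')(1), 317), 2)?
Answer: 94864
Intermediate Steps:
Function('G')(d) = -9 (Function('G')(d) = Add(-9, Add(14, -14)) = Add(-9, 0) = -9)
Pow(Add(Function('G')(1), 317), 2) = Pow(Add(-9, 317), 2) = Pow(308, 2) = 94864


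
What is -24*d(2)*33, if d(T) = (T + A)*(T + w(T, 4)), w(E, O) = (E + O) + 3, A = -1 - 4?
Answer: 26136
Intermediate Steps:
A = -5
w(E, O) = 3 + E + O
d(T) = (-5 + T)*(7 + 2*T) (d(T) = (T - 5)*(T + (3 + T + 4)) = (-5 + T)*(T + (7 + T)) = (-5 + T)*(7 + 2*T))
-24*d(2)*33 = -24*(-35 - 3*2 + 2*2²)*33 = -24*(-35 - 6 + 2*4)*33 = -24*(-35 - 6 + 8)*33 = -24*(-33)*33 = 792*33 = 26136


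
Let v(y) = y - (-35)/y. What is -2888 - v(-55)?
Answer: -31156/11 ≈ -2832.4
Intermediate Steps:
v(y) = y + 35/y
-2888 - v(-55) = -2888 - (-55 + 35/(-55)) = -2888 - (-55 + 35*(-1/55)) = -2888 - (-55 - 7/11) = -2888 - 1*(-612/11) = -2888 + 612/11 = -31156/11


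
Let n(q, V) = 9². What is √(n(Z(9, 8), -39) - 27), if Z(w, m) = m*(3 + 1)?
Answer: 3*√6 ≈ 7.3485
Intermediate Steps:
Z(w, m) = 4*m (Z(w, m) = m*4 = 4*m)
n(q, V) = 81
√(n(Z(9, 8), -39) - 27) = √(81 - 27) = √54 = 3*√6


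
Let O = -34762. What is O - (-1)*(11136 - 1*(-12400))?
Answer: -11226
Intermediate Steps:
O - (-1)*(11136 - 1*(-12400)) = -34762 - (-1)*(11136 - 1*(-12400)) = -34762 - (-1)*(11136 + 12400) = -34762 - (-1)*23536 = -34762 - 1*(-23536) = -34762 + 23536 = -11226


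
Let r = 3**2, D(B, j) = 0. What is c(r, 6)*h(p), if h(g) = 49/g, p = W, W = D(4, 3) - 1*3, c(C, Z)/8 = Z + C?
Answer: -1960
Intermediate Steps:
r = 9
c(C, Z) = 8*C + 8*Z (c(C, Z) = 8*(Z + C) = 8*(C + Z) = 8*C + 8*Z)
W = -3 (W = 0 - 1*3 = 0 - 3 = -3)
p = -3
c(r, 6)*h(p) = (8*9 + 8*6)*(49/(-3)) = (72 + 48)*(49*(-1/3)) = 120*(-49/3) = -1960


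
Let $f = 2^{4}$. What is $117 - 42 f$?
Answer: $-555$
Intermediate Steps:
$f = 16$
$117 - 42 f = 117 - 672 = -555$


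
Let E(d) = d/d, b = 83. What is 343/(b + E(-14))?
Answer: 49/12 ≈ 4.0833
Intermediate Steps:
E(d) = 1
343/(b + E(-14)) = 343/(83 + 1) = 343/84 = 343*(1/84) = 49/12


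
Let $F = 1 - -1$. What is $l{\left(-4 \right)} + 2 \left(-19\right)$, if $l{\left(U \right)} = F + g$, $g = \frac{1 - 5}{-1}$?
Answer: $-32$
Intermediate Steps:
$F = 2$ ($F = 1 + 1 = 2$)
$g = 4$ ($g = \left(1 - 5\right) \left(-1\right) = \left(-4\right) \left(-1\right) = 4$)
$l{\left(U \right)} = 6$ ($l{\left(U \right)} = 2 + 4 = 6$)
$l{\left(-4 \right)} + 2 \left(-19\right) = 6 + 2 \left(-19\right) = 6 - 38 = -32$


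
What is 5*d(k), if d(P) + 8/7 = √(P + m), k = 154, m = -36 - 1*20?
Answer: -40/7 + 35*√2 ≈ 43.783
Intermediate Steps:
m = -56 (m = -36 - 20 = -56)
d(P) = -8/7 + √(-56 + P) (d(P) = -8/7 + √(P - 56) = -8/7 + √(-56 + P))
5*d(k) = 5*(-8/7 + √(-56 + 154)) = 5*(-8/7 + √98) = 5*(-8/7 + 7*√2) = -40/7 + 35*√2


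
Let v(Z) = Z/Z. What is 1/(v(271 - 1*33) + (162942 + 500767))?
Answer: 1/663710 ≈ 1.5067e-6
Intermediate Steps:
v(Z) = 1
1/(v(271 - 1*33) + (162942 + 500767)) = 1/(1 + (162942 + 500767)) = 1/(1 + 663709) = 1/663710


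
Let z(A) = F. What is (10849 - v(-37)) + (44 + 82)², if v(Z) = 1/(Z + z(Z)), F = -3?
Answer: 1069001/40 ≈ 26725.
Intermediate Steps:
z(A) = -3
v(Z) = 1/(-3 + Z) (v(Z) = 1/(Z - 3) = 1/(-3 + Z))
(10849 - v(-37)) + (44 + 82)² = (10849 - 1/(-3 - 37)) + (44 + 82)² = (10849 - 1/(-40)) + 126² = (10849 - 1*(-1/40)) + 15876 = (10849 + 1/40) + 15876 = 433961/40 + 15876 = 1069001/40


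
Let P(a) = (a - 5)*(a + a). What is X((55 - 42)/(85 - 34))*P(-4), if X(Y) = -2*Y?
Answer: -624/17 ≈ -36.706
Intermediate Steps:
P(a) = 2*a*(-5 + a) (P(a) = (-5 + a)*(2*a) = 2*a*(-5 + a))
X((55 - 42)/(85 - 34))*P(-4) = (-2*(55 - 42)/(85 - 34))*(2*(-4)*(-5 - 4)) = (-26/51)*(2*(-4)*(-9)) = -26/51*72 = -624/17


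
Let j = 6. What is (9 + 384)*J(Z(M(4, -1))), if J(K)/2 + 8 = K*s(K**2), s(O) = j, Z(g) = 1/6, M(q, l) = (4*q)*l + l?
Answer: -5502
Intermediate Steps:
M(q, l) = l + 4*l*q (M(q, l) = 4*l*q + l = l + 4*l*q)
Z(g) = 1/6 (Z(g) = 1*(1/6) = 1/6)
s(O) = 6
J(K) = -16 + 12*K (J(K) = -16 + 2*(K*6) = -16 + 2*(6*K) = -16 + 12*K)
(9 + 384)*J(Z(M(4, -1))) = (9 + 384)*(-16 + 12*(1/6)) = 393*(-16 + 2) = 393*(-14) = -5502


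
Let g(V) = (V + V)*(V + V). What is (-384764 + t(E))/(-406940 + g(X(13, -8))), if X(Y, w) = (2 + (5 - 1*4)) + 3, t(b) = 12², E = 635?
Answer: 96155/101699 ≈ 0.94549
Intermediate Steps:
t(b) = 144
X(Y, w) = 6 (X(Y, w) = (2 + (5 - 4)) + 3 = (2 + 1) + 3 = 3 + 3 = 6)
g(V) = 4*V² (g(V) = (2*V)*(2*V) = 4*V²)
(-384764 + t(E))/(-406940 + g(X(13, -8))) = (-384764 + 144)/(-406940 + 4*6²) = -384620/(-406940 + 4*36) = -384620/(-406940 + 144) = -384620/(-406796) = -384620*(-1/406796) = 96155/101699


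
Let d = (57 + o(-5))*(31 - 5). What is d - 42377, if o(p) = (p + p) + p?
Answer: -41285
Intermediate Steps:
o(p) = 3*p (o(p) = 2*p + p = 3*p)
d = 1092 (d = (57 + 3*(-5))*(31 - 5) = (57 - 15)*26 = 42*26 = 1092)
d - 42377 = 1092 - 42377 = -41285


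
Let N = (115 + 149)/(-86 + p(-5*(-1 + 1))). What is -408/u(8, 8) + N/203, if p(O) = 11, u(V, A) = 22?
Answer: -1036268/55825 ≈ -18.563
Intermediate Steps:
N = -88/25 (N = (115 + 149)/(-86 + 11) = 264/(-75) = 264*(-1/75) = -88/25 ≈ -3.5200)
-408/u(8, 8) + N/203 = -408/22 - 88/25/203 = -408*1/22 - 88/25*1/203 = -204/11 - 88/5075 = -1036268/55825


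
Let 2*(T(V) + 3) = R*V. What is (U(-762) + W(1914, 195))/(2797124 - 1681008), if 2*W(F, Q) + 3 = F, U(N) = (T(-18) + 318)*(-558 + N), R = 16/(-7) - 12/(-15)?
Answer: -6054927/15625624 ≈ -0.38750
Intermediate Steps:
R = -52/35 (R = 16*(-1/7) - 12*(-1/15) = -16/7 + 4/5 = -52/35 ≈ -1.4857)
T(V) = -3 - 26*V/35 (T(V) = -3 + (-52*V/35)/2 = -3 - 26*V/35)
U(N) = -6413094/35 + 11493*N/35 (U(N) = ((-3 - 26/35*(-18)) + 318)*(-558 + N) = ((-3 + 468/35) + 318)*(-558 + N) = (363/35 + 318)*(-558 + N) = 11493*(-558 + N)/35 = -6413094/35 + 11493*N/35)
W(F, Q) = -3/2 + F/2
(U(-762) + W(1914, 195))/(2797124 - 1681008) = ((-6413094/35 + (11493/35)*(-762)) + (-3/2 + (1/2)*1914))/(2797124 - 1681008) = ((-6413094/35 - 8757666/35) + (-3/2 + 957))/1116116 = (-3034152/7 + 1911/2)*(1/1116116) = -6054927/14*1/1116116 = -6054927/15625624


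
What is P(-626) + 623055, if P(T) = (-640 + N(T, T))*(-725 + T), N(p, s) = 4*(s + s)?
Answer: 8253503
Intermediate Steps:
N(p, s) = 8*s (N(p, s) = 4*(2*s) = 8*s)
P(T) = (-725 + T)*(-640 + 8*T) (P(T) = (-640 + 8*T)*(-725 + T) = (-725 + T)*(-640 + 8*T))
P(-626) + 623055 = (464000 - 6440*(-626) + 8*(-626)**2) + 623055 = (464000 + 4031440 + 8*391876) + 623055 = (464000 + 4031440 + 3135008) + 623055 = 7630448 + 623055 = 8253503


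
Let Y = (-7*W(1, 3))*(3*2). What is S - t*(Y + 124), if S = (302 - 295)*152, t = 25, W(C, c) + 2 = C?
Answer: -3086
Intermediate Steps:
W(C, c) = -2 + C
Y = 42 (Y = (-7*(-2 + 1))*(3*2) = -7*(-1)*6 = 7*6 = 42)
S = 1064 (S = 7*152 = 1064)
S - t*(Y + 124) = 1064 - 25*(42 + 124) = 1064 - 25*166 = 1064 - 1*4150 = 1064 - 4150 = -3086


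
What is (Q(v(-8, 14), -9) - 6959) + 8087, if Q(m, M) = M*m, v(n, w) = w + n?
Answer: 1074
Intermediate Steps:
v(n, w) = n + w
(Q(v(-8, 14), -9) - 6959) + 8087 = (-9*(-8 + 14) - 6959) + 8087 = (-9*6 - 6959) + 8087 = (-54 - 6959) + 8087 = -7013 + 8087 = 1074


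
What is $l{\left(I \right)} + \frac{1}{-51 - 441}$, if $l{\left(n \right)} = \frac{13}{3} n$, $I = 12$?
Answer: $\frac{25583}{492} \approx 51.998$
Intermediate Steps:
$l{\left(n \right)} = \frac{13 n}{3}$ ($l{\left(n \right)} = 13 \cdot \frac{1}{3} n = \frac{13 n}{3}$)
$l{\left(I \right)} + \frac{1}{-51 - 441} = \frac{13}{3} \cdot 12 + \frac{1}{-51 - 441} = 52 + \frac{1}{-492} = 52 - \frac{1}{492} = \frac{25583}{492}$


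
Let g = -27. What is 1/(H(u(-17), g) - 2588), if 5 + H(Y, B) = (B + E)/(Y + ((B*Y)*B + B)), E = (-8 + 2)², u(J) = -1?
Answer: -757/1962910 ≈ -0.00038565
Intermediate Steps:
E = 36 (E = (-6)² = 36)
H(Y, B) = -5 + (36 + B)/(B + Y + Y*B²) (H(Y, B) = -5 + (B + 36)/(Y + ((B*Y)*B + B)) = -5 + (36 + B)/(Y + (Y*B² + B)) = -5 + (36 + B)/(Y + (B + Y*B²)) = -5 + (36 + B)/(B + Y + Y*B²))
1/(H(u(-17), g) - 2588) = 1/((36 - 5*(-1) - 4*(-27) - 5*(-1)*(-27)²)/(-27 - 1 - 1*(-27)²) - 2588) = 1/((36 + 5 + 108 - 5*(-1)*729)/(-27 - 1 - 1*729) - 2588) = 1/((36 + 5 + 108 + 3645)/(-27 - 1 - 729) - 2588) = 1/(3794/(-757) - 2588) = 1/(-1/757*3794 - 2588) = 1/(-3794/757 - 2588) = 1/(-1962910/757) = -757/1962910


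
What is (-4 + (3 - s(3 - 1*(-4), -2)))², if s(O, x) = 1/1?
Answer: 4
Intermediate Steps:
s(O, x) = 1
(-4 + (3 - s(3 - 1*(-4), -2)))² = (-4 + (3 - 1*1))² = (-4 + (3 - 1))² = (-4 + 2)² = (-2)² = 4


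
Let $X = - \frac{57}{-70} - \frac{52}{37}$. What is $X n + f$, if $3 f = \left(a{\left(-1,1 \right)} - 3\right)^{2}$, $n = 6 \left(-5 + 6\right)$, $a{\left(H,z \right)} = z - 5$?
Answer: $\frac{49676}{3885} \approx 12.787$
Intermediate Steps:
$a{\left(H,z \right)} = -5 + z$ ($a{\left(H,z \right)} = z - 5 = -5 + z$)
$n = 6$ ($n = 6 \cdot 1 = 6$)
$f = \frac{49}{3}$ ($f = \frac{\left(\left(-5 + 1\right) - 3\right)^{2}}{3} = \frac{\left(-4 - 3\right)^{2}}{3} = \frac{\left(-7\right)^{2}}{3} = \frac{1}{3} \cdot 49 = \frac{49}{3} \approx 16.333$)
$X = - \frac{1531}{2590}$ ($X = \left(-57\right) \left(- \frac{1}{70}\right) - \frac{52}{37} = \frac{57}{70} - \frac{52}{37} = - \frac{1531}{2590} \approx -0.59112$)
$X n + f = \left(- \frac{1531}{2590}\right) 6 + \frac{49}{3} = - \frac{4593}{1295} + \frac{49}{3} = \frac{49676}{3885}$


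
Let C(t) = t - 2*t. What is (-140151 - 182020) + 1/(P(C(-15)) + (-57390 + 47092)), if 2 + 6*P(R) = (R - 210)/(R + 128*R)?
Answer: -2568000234607/7970923 ≈ -3.2217e+5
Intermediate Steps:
C(t) = -t
P(R) = -1/3 + (-210 + R)/(774*R) (P(R) = -1/3 + ((R - 210)/(R + 128*R))/6 = -1/3 + ((-210 + R)/((129*R)))/6 = -1/3 + ((-210 + R)*(1/(129*R)))/6 = -1/3 + ((-210 + R)/(129*R))/6 = -1/3 + (-210 + R)/(774*R))
(-140151 - 182020) + 1/(P(C(-15)) + (-57390 + 47092)) = (-140151 - 182020) + 1/((-210 - (-257)*(-15))/(774*((-1*(-15)))) + (-57390 + 47092)) = -322171 + 1/((1/774)*(-210 - 257*15)/15 - 10298) = -322171 + 1/((1/774)*(1/15)*(-210 - 3855) - 10298) = -322171 + 1/((1/774)*(1/15)*(-4065) - 10298) = -322171 + 1/(-271/774 - 10298) = -322171 + 1/(-7970923/774) = -322171 - 774/7970923 = -2568000234607/7970923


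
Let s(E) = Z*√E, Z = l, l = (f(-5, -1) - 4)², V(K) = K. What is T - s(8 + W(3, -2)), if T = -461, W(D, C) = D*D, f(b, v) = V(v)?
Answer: -461 - 25*√17 ≈ -564.08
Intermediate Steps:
f(b, v) = v
W(D, C) = D²
l = 25 (l = (-1 - 4)² = (-5)² = 25)
Z = 25
s(E) = 25*√E
T - s(8 + W(3, -2)) = -461 - 25*√(8 + 3²) = -461 - 25*√(8 + 9) = -461 - 25*√17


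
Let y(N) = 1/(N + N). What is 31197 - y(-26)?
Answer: 1622245/52 ≈ 31197.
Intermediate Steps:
y(N) = 1/(2*N)
31197 - y(-26) = 31197 - 1/(2*(-26)) = 31197 - (-1)/(2*26) = 31197 - 1*(-1/52) = 31197 + 1/52 = 1622245/52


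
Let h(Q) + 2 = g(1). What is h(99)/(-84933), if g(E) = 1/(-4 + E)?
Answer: 7/254799 ≈ 2.7473e-5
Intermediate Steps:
h(Q) = -7/3 (h(Q) = -2 + 1/(-4 + 1) = -2 + 1/(-3) = -2 - ⅓ = -7/3)
h(99)/(-84933) = -7/3/(-84933) = -7/3*(-1/84933) = 7/254799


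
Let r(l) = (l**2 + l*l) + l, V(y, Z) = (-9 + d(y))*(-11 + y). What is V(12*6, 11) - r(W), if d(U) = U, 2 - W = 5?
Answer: 3828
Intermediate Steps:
W = -3 (W = 2 - 1*5 = 2 - 5 = -3)
V(y, Z) = (-11 + y)*(-9 + y) (V(y, Z) = (-9 + y)*(-11 + y) = (-11 + y)*(-9 + y))
r(l) = l + 2*l**2 (r(l) = (l**2 + l**2) + l = 2*l**2 + l = l + 2*l**2)
V(12*6, 11) - r(W) = (99 + (12*6)**2 - 240*6) - (-3)*(1 + 2*(-3)) = (99 + 72**2 - 20*72) - (-3)*(1 - 6) = (99 + 5184 - 1440) - (-3)*(-5) = 3843 - 1*15 = 3843 - 15 = 3828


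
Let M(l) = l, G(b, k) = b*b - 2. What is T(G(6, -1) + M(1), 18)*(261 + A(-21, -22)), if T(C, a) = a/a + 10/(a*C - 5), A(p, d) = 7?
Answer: 34036/125 ≈ 272.29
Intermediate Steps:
G(b, k) = -2 + b**2 (G(b, k) = b**2 - 2 = -2 + b**2)
T(C, a) = 1 + 10/(-5 + C*a) (T(C, a) = 1 + 10/(C*a - 5) = 1 + 10/(-5 + C*a))
T(G(6, -1) + M(1), 18)*(261 + A(-21, -22)) = ((5 + ((-2 + 6**2) + 1)*18)/(-5 + ((-2 + 6**2) + 1)*18))*(261 + 7) = ((5 + ((-2 + 36) + 1)*18)/(-5 + ((-2 + 36) + 1)*18))*268 = ((5 + (34 + 1)*18)/(-5 + (34 + 1)*18))*268 = ((5 + 35*18)/(-5 + 35*18))*268 = ((5 + 630)/(-5 + 630))*268 = (635/625)*268 = ((1/625)*635)*268 = (127/125)*268 = 34036/125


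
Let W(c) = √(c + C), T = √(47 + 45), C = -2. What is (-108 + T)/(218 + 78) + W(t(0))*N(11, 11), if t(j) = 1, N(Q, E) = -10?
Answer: -27/74 - 10*I + √23/148 ≈ -0.33246 - 10.0*I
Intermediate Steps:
T = 2*√23 (T = √92 = 2*√23 ≈ 9.5917)
W(c) = √(-2 + c) (W(c) = √(c - 2) = √(-2 + c))
(-108 + T)/(218 + 78) + W(t(0))*N(11, 11) = (-108 + 2*√23)/(218 + 78) + √(-2 + 1)*(-10) = (-108 + 2*√23)/296 + √(-1)*(-10) = (-108 + 2*√23)*(1/296) + I*(-10) = (-27/74 + √23/148) - 10*I = -27/74 - 10*I + √23/148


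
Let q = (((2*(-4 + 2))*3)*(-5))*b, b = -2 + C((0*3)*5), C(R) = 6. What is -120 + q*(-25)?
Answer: -6120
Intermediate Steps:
b = 4 (b = -2 + 6 = 4)
q = 240 (q = (((2*(-4 + 2))*3)*(-5))*4 = (((2*(-2))*3)*(-5))*4 = (-4*3*(-5))*4 = -12*(-5)*4 = 60*4 = 240)
-120 + q*(-25) = -120 + 240*(-25) = -120 - 6000 = -6120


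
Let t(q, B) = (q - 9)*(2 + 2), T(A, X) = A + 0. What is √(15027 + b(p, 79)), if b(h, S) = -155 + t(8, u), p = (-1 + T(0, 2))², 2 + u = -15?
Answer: 6*√413 ≈ 121.93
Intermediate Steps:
T(A, X) = A
u = -17 (u = -2 - 15 = -17)
t(q, B) = -36 + 4*q (t(q, B) = (-9 + q)*4 = -36 + 4*q)
p = 1 (p = (-1 + 0)² = (-1)² = 1)
b(h, S) = -159 (b(h, S) = -155 + (-36 + 4*8) = -155 + (-36 + 32) = -155 - 4 = -159)
√(15027 + b(p, 79)) = √(15027 - 159) = √14868 = 6*√413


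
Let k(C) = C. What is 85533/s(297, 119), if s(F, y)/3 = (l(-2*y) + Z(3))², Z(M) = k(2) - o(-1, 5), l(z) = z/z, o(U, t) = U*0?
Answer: 28511/9 ≈ 3167.9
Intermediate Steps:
o(U, t) = 0
l(z) = 1
Z(M) = 2 (Z(M) = 2 - 1*0 = 2 + 0 = 2)
s(F, y) = 27 (s(F, y) = 3*(1 + 2)² = 3*3² = 3*9 = 27)
85533/s(297, 119) = 85533/27 = 85533*(1/27) = 28511/9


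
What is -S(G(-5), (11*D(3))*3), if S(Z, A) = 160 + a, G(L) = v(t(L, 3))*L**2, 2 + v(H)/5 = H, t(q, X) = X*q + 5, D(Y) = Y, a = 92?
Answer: -252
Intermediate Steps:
t(q, X) = 5 + X*q
v(H) = -10 + 5*H
G(L) = L**2*(15 + 15*L) (G(L) = (-10 + 5*(5 + 3*L))*L**2 = (-10 + (25 + 15*L))*L**2 = (15 + 15*L)*L**2 = L**2*(15 + 15*L))
S(Z, A) = 252 (S(Z, A) = 160 + 92 = 252)
-S(G(-5), (11*D(3))*3) = -1*252 = -252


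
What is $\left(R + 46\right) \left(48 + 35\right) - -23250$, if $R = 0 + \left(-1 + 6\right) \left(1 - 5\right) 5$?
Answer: $18768$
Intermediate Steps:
$R = -100$ ($R = 0 + 5 \left(-4\right) 5 = 0 - 100 = -100$)
$\left(R + 46\right) \left(48 + 35\right) - -23250 = \left(-100 + 46\right) \left(48 + 35\right) - -23250 = \left(-54\right) 83 + 23250 = -4482 + 23250 = 18768$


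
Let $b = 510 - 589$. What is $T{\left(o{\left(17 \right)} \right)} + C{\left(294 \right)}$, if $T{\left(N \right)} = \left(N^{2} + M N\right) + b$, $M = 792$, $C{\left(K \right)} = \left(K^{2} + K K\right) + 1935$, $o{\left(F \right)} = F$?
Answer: $188481$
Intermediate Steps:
$C{\left(K \right)} = 1935 + 2 K^{2}$ ($C{\left(K \right)} = \left(K^{2} + K^{2}\right) + 1935 = 2 K^{2} + 1935 = 1935 + 2 K^{2}$)
$b = -79$ ($b = 510 - 589 = -79$)
$T{\left(N \right)} = -79 + N^{2} + 792 N$ ($T{\left(N \right)} = \left(N^{2} + 792 N\right) - 79 = -79 + N^{2} + 792 N$)
$T{\left(o{\left(17 \right)} \right)} + C{\left(294 \right)} = \left(-79 + 17^{2} + 792 \cdot 17\right) + \left(1935 + 2 \cdot 294^{2}\right) = \left(-79 + 289 + 13464\right) + \left(1935 + 2 \cdot 86436\right) = 13674 + \left(1935 + 172872\right) = 13674 + 174807 = 188481$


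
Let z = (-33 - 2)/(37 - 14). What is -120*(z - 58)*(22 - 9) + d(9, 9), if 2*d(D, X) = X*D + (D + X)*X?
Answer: 4276869/46 ≈ 92975.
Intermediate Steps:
d(D, X) = D*X/2 + X*(D + X)/2 (d(D, X) = (X*D + (D + X)*X)/2 = (D*X + X*(D + X))/2 = D*X/2 + X*(D + X)/2)
z = -35/23 ≈ -1.5217
-120*(z - 58)*(22 - 9) + d(9, 9) = -120*(-35/23 - 58)*(22 - 9) + (½)*9*(9 + 2*9) = -(-164280)*13/23 + (½)*9*(9 + 18) = -120*(-17797/23) + (½)*9*27 = 2135640/23 + 243/2 = 4276869/46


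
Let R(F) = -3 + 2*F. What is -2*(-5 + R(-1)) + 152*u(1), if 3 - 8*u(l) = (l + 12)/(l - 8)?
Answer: 786/7 ≈ 112.29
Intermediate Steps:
u(l) = 3/8 - (12 + l)/(8*(-8 + l)) (u(l) = 3/8 - (l + 12)/(8*(l - 8)) = 3/8 - (12 + l)/(8*(-8 + l)))
-2*(-5 + R(-1)) + 152*u(1) = -2*(-5 + (-3 + 2*(-1))) + 152*((-18 + 1)/(4*(-8 + 1))) = -2*(-5 + (-3 - 2)) + 152*((¼)*(-17)/(-7)) = -2*(-5 - 5) + 152*((¼)*(-⅐)*(-17)) = -2*(-10) + 152*(17/28) = 20 + 646/7 = 786/7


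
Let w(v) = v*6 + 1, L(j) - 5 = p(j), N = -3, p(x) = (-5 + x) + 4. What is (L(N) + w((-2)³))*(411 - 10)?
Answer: -18446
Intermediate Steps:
p(x) = -1 + x
L(j) = 4 + j (L(j) = 5 + (-1 + j) = 4 + j)
w(v) = 1 + 6*v (w(v) = 6*v + 1 = 1 + 6*v)
(L(N) + w((-2)³))*(411 - 10) = ((4 - 3) + (1 + 6*(-2)³))*(411 - 10) = (1 + (1 + 6*(-8)))*401 = (1 + (1 - 48))*401 = (1 - 47)*401 = -46*401 = -18446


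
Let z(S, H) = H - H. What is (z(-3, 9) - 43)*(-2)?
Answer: 86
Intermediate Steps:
z(S, H) = 0
(z(-3, 9) - 43)*(-2) = (0 - 43)*(-2) = -43*(-2) = 86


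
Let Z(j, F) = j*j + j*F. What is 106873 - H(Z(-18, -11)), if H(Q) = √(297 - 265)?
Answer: 106873 - 4*√2 ≈ 1.0687e+5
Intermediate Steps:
Z(j, F) = j² + F*j
H(Q) = 4*√2 (H(Q) = √32 = 4*√2)
106873 - H(Z(-18, -11)) = 106873 - 4*√2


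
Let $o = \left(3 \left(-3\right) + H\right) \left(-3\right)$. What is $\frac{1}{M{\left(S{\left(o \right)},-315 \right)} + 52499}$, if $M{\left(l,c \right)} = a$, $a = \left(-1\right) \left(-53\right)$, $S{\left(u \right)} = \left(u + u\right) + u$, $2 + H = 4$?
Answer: $\frac{1}{52552} \approx 1.9029 \cdot 10^{-5}$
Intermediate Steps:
$H = 2$ ($H = -2 + 4 = 2$)
$o = 21$ ($o = \left(3 \left(-3\right) + 2\right) \left(-3\right) = \left(-9 + 2\right) \left(-3\right) = \left(-7\right) \left(-3\right) = 21$)
$S{\left(u \right)} = 3 u$ ($S{\left(u \right)} = 2 u + u = 3 u$)
$a = 53$
$M{\left(l,c \right)} = 53$
$\frac{1}{M{\left(S{\left(o \right)},-315 \right)} + 52499} = \frac{1}{53 + 52499} = \frac{1}{52552}$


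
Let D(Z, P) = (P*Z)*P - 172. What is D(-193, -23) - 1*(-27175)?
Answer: -75094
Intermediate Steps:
D(Z, P) = -172 + Z*P² (D(Z, P) = Z*P² - 172 = -172 + Z*P²)
D(-193, -23) - 1*(-27175) = (-172 - 193*(-23)²) - 1*(-27175) = (-172 - 193*529) + 27175 = (-172 - 102097) + 27175 = -102269 + 27175 = -75094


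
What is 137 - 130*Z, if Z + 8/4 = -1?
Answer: 527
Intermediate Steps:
Z = -3 (Z = -2 - 1 = -3)
137 - 130*Z = 137 - 130*(-3) = 137 + 390 = 527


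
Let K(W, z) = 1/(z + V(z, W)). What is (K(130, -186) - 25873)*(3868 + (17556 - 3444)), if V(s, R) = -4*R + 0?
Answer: -164214387610/353 ≈ -4.6520e+8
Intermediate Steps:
V(s, R) = -4*R
K(W, z) = 1/(z - 4*W)
(K(130, -186) - 25873)*(3868 + (17556 - 3444)) = (1/(-186 - 4*130) - 25873)*(3868 + (17556 - 3444)) = (1/(-186 - 520) - 25873)*(3868 + 14112) = (1/(-706) - 25873)*17980 = (-1/706 - 25873)*17980 = -18266339/706*17980 = -164214387610/353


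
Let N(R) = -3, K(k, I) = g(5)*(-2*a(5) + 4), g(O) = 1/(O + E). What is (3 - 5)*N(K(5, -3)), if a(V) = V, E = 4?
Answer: 6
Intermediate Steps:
g(O) = 1/(4 + O) (g(O) = 1/(O + 4) = 1/(4 + O))
K(k, I) = -2/3 (K(k, I) = (-2*5 + 4)/(4 + 5) = (-10 + 4)/9 = (1/9)*(-6) = -2/3)
(3 - 5)*N(K(5, -3)) = (3 - 5)*(-3) = -2*(-3) = 6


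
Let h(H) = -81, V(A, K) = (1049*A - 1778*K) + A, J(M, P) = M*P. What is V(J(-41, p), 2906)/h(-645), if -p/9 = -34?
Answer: 18340168/81 ≈ 2.2642e+5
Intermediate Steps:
p = 306 (p = -9*(-34) = 306)
V(A, K) = -1778*K + 1050*A (V(A, K) = (-1778*K + 1049*A) + A = -1778*K + 1050*A)
V(J(-41, p), 2906)/h(-645) = (-1778*2906 + 1050*(-41*306))/(-81) = (-5166868 + 1050*(-12546))*(-1/81) = (-5166868 - 13173300)*(-1/81) = -18340168*(-1/81) = 18340168/81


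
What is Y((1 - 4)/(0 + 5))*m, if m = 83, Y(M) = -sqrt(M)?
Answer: -83*I*sqrt(15)/5 ≈ -64.292*I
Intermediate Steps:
Y((1 - 4)/(0 + 5))*m = -sqrt((1 - 4)/(0 + 5))*83 = -sqrt(-3/5)*83 = -I*sqrt(15)/5*83 = -83*I*sqrt(15)/5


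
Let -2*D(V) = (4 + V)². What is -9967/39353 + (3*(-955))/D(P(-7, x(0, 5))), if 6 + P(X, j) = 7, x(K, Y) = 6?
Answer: 45048703/196765 ≈ 228.95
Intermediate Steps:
P(X, j) = 1 (P(X, j) = -6 + 7 = 1)
D(V) = -(4 + V)²/2
-9967/39353 + (3*(-955))/D(P(-7, x(0, 5))) = -9967/39353 + (3*(-955))/((-(4 + 1)²/2)) = -9967*1/39353 - 2865/((-½*5²)) = -9967/39353 - 2865/((-½*25)) = -9967/39353 - 2865/(-25/2) = -9967/39353 - 2865*(-2/25) = -9967/39353 + 1146/5 = 45048703/196765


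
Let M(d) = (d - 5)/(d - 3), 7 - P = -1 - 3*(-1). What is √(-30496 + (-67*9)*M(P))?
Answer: 4*I*√1906 ≈ 174.63*I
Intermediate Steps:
P = 5 (P = 7 - (-1 - 3*(-1)) = 7 - (-1 + 3) = 7 - 1*2 = 7 - 2 = 5)
M(d) = (-5 + d)/(-3 + d)
√(-30496 + (-67*9)*M(P)) = √(-30496 + (-67*9)*((-5 + 5)/(-3 + 5))) = √(-30496 - 603*0/2) = √(-30496 - 603*0) = √(-30496 + 0) = √(-30496) = 4*I*√1906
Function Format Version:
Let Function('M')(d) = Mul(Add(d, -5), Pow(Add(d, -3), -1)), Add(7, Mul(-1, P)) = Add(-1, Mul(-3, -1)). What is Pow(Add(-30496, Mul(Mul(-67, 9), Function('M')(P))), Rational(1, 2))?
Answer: Mul(4, I, Pow(1906, Rational(1, 2))) ≈ Mul(174.63, I)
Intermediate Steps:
P = 5 (P = Add(7, Mul(-1, Add(-1, Mul(-3, -1)))) = Add(7, Mul(-1, Add(-1, 3))) = Add(7, Mul(-1, 2)) = Add(7, -2) = 5)
Function('M')(d) = Mul(Pow(Add(-3, d), -1), Add(-5, d)) (Function('M')(d) = Mul(Add(-5, d), Pow(Add(-3, d), -1)) = Mul(Pow(Add(-3, d), -1), Add(-5, d)))
Pow(Add(-30496, Mul(Mul(-67, 9), Function('M')(P))), Rational(1, 2)) = Pow(Add(-30496, Mul(Mul(-67, 9), Mul(Pow(Add(-3, 5), -1), Add(-5, 5)))), Rational(1, 2)) = Pow(Add(-30496, Mul(-603, Mul(Pow(2, -1), 0))), Rational(1, 2)) = Pow(Add(-30496, Mul(-603, Mul(Rational(1, 2), 0))), Rational(1, 2)) = Pow(Add(-30496, Mul(-603, 0)), Rational(1, 2)) = Pow(Add(-30496, 0), Rational(1, 2)) = Pow(-30496, Rational(1, 2)) = Mul(4, I, Pow(1906, Rational(1, 2)))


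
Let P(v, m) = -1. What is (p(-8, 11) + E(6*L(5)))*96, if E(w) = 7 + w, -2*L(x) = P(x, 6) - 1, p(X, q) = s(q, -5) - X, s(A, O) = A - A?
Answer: 2016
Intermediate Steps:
s(A, O) = 0
p(X, q) = -X (p(X, q) = 0 - X = -X)
L(x) = 1 (L(x) = -(-1 - 1)/2 = -1/2*(-2) = 1)
(p(-8, 11) + E(6*L(5)))*96 = (-1*(-8) + (7 + 6*1))*96 = (8 + (7 + 6))*96 = (8 + 13)*96 = 21*96 = 2016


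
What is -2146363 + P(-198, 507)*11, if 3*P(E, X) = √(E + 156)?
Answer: -2146363 + 11*I*√42/3 ≈ -2.1464e+6 + 23.763*I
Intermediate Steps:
P(E, X) = √(156 + E)/3 (P(E, X) = √(E + 156)/3 = √(156 + E)/3)
-2146363 + P(-198, 507)*11 = -2146363 + (√(156 - 198)/3)*11 = -2146363 + (√(-42)/3)*11 = -2146363 + ((I*√42)/3)*11 = -2146363 + (I*√42/3)*11 = -2146363 + 11*I*√42/3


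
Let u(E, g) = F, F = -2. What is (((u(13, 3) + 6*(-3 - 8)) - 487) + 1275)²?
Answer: 518400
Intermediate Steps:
u(E, g) = -2
(((u(13, 3) + 6*(-3 - 8)) - 487) + 1275)² = (((-2 + 6*(-3 - 8)) - 487) + 1275)² = (((-2 + 6*(-11)) - 487) + 1275)² = (((-2 - 66) - 487) + 1275)² = ((-68 - 487) + 1275)² = (-555 + 1275)² = 720² = 518400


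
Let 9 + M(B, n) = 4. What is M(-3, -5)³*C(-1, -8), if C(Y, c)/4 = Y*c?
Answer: -4000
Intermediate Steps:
M(B, n) = -5 (M(B, n) = -9 + 4 = -5)
C(Y, c) = 4*Y*c (C(Y, c) = 4*(Y*c) = 4*Y*c)
M(-3, -5)³*C(-1, -8) = (-5)³*(4*(-1)*(-8)) = -125*32 = -4000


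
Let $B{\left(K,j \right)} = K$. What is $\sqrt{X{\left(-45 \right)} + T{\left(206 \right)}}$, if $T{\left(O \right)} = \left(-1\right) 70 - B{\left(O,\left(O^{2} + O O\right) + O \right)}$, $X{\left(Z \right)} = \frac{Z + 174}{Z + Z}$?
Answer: $\frac{i \sqrt{249690}}{30} \approx 16.656 i$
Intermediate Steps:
$X{\left(Z \right)} = \frac{174 + Z}{2 Z}$
$T{\left(O \right)} = -70 - O$ ($T{\left(O \right)} = \left(-1\right) 70 - O = -70 - O$)
$\sqrt{X{\left(-45 \right)} + T{\left(206 \right)}} = \sqrt{\frac{174 - 45}{2 \left(-45\right)} - 276} = \sqrt{\frac{1}{2} \left(- \frac{1}{45}\right) 129 - 276} = \sqrt{- \frac{43}{30} - 276} = \sqrt{- \frac{8323}{30}} = \frac{i \sqrt{249690}}{30}$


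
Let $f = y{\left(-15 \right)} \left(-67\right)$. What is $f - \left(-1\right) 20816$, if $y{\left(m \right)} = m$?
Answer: $21821$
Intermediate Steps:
$f = 1005$ ($f = \left(-15\right) \left(-67\right) = 1005$)
$f - \left(-1\right) 20816 = 1005 - \left(-1\right) 20816 = 1005 - -20816 = 1005 + 20816 = 21821$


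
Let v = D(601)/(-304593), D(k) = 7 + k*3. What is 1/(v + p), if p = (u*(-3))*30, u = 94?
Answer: -304593/2576858590 ≈ -0.00011820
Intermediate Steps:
D(k) = 7 + 3*k
p = -8460 (p = (94*(-3))*30 = -282*30 = -8460)
v = -1810/304593 (v = (7 + 3*601)/(-304593) = (7 + 1803)*(-1/304593) = 1810*(-1/304593) = -1810/304593 ≈ -0.0059424)
1/(v + p) = 1/(-1810/304593 - 8460) = 1/(-2576858590/304593) = -304593/2576858590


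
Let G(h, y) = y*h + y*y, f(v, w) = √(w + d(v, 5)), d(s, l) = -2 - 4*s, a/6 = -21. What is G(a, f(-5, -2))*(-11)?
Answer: 5368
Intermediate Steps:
a = -126 (a = 6*(-21) = -126)
f(v, w) = √(-2 + w - 4*v) (f(v, w) = √(w + (-2 - 4*v)) = √(-2 + w - 4*v))
G(h, y) = y² + h*y (G(h, y) = h*y + y² = y² + h*y)
G(a, f(-5, -2))*(-11) = (√(-2 - 2 - 4*(-5))*(-126 + √(-2 - 2 - 4*(-5))))*(-11) = (√(-2 - 2 + 20)*(-126 + √(-2 - 2 + 20)))*(-11) = (√16*(-126 + √16))*(-11) = (4*(-126 + 4))*(-11) = (4*(-122))*(-11) = -488*(-11) = 5368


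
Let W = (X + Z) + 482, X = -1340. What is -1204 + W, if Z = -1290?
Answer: -3352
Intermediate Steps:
W = -2148 (W = (-1340 - 1290) + 482 = -2630 + 482 = -2148)
-1204 + W = -1204 - 2148 = -3352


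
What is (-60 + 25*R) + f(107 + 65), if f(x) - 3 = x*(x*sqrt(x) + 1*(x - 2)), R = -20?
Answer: 28683 + 59168*sqrt(43) ≈ 4.1667e+5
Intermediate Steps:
f(x) = 3 + x*(-2 + x + x**(3/2)) (f(x) = 3 + x*(x*sqrt(x) + 1*(x - 2)) = 3 + x*(x**(3/2) + 1*(-2 + x)) = 3 + x*(x**(3/2) + (-2 + x)) = 3 + x*(-2 + x + x**(3/2)))
(-60 + 25*R) + f(107 + 65) = (-60 + 25*(-20)) + (3 + (107 + 65)**2 + (107 + 65)**(5/2) - 2*(107 + 65)) = (-60 - 500) + (3 + 172**2 + 172**(5/2) - 2*172) = -560 + (3 + 29584 + 59168*sqrt(43) - 344) = -560 + (29243 + 59168*sqrt(43)) = 28683 + 59168*sqrt(43)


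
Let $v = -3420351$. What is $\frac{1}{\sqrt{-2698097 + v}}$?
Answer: $- \frac{i \sqrt{382403}}{1529612} \approx - 0.00040428 i$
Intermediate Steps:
$\frac{1}{\sqrt{-2698097 + v}} = \frac{1}{\sqrt{-2698097 - 3420351}} = \frac{1}{\sqrt{-6118448}} = \frac{1}{4 i \sqrt{382403}} = - \frac{i \sqrt{382403}}{1529612}$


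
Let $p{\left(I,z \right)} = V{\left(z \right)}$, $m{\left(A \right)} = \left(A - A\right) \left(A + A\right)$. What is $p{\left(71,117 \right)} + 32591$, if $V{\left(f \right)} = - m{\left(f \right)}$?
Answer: $32591$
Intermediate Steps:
$m{\left(A \right)} = 0$ ($m{\left(A \right)} = 0 \cdot 2 A = 0$)
$V{\left(f \right)} = 0$ ($V{\left(f \right)} = \left(-1\right) 0 = 0$)
$p{\left(I,z \right)} = 0$
$p{\left(71,117 \right)} + 32591 = 0 + 32591 = 32591$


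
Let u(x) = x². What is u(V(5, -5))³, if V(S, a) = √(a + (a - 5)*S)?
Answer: -166375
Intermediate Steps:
V(S, a) = √(a + S*(-5 + a)) (V(S, a) = √(a + (-5 + a)*S) = √(a + S*(-5 + a)))
u(V(5, -5))³ = ((√(-5 - 5*5 + 5*(-5)))²)³ = ((√(-5 - 25 - 25))²)³ = ((√(-55))²)³ = ((I*√55)²)³ = (-55)³ = -166375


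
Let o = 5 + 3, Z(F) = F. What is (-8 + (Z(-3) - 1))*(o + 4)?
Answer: -144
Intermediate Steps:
o = 8
(-8 + (Z(-3) - 1))*(o + 4) = (-8 + (-3 - 1))*(8 + 4) = (-8 - 4)*12 = -12*12 = -144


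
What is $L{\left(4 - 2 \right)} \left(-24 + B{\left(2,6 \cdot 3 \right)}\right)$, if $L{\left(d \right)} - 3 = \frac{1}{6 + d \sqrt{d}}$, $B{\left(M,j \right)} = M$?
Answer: $- \frac{495}{7} + \frac{11 \sqrt{2}}{7} \approx -68.492$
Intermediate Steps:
$L{\left(d \right)} = 3 + \frac{1}{6 + d^{\frac{3}{2}}}$ ($L{\left(d \right)} = 3 + \frac{1}{6 + d \sqrt{d}} = 3 + \frac{1}{6 + d^{\frac{3}{2}}}$)
$L{\left(4 - 2 \right)} \left(-24 + B{\left(2,6 \cdot 3 \right)}\right) = \frac{19 + 3 \left(4 - 2\right)^{\frac{3}{2}}}{6 + \left(4 - 2\right)^{\frac{3}{2}}} \left(-24 + 2\right) = \frac{19 + 3 \cdot 2^{\frac{3}{2}}}{6 + 2^{\frac{3}{2}}} \left(-22\right) = \frac{19 + 3 \cdot 2 \sqrt{2}}{6 + 2 \sqrt{2}} \left(-22\right) = \frac{19 + 6 \sqrt{2}}{6 + 2 \sqrt{2}} \left(-22\right) = - \frac{22 \left(19 + 6 \sqrt{2}\right)}{6 + 2 \sqrt{2}}$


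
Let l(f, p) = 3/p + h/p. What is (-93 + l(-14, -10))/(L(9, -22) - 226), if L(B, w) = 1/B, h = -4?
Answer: 8361/20330 ≈ 0.41126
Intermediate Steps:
l(f, p) = -1/p (l(f, p) = 3/p - 4/p = -1/p)
(-93 + l(-14, -10))/(L(9, -22) - 226) = (-93 - 1/(-10))/(1/9 - 226) = (-93 - 1*(-⅒))/(⅑ - 226) = (-93 + ⅒)/(-2033/9) = -929/10*(-9/2033) = 8361/20330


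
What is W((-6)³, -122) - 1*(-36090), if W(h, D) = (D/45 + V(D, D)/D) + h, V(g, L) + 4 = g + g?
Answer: 98472268/2745 ≈ 35873.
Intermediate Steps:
V(g, L) = -4 + 2*g (V(g, L) = -4 + (g + g) = -4 + 2*g)
W(h, D) = h + D/45 + (-4 + 2*D)/D (W(h, D) = (D/45 + (-4 + 2*D)/D) + h = h + D/45 + (-4 + 2*D)/D)
W((-6)³, -122) - 1*(-36090) = (2 + (-6)³ - 4/(-122) + (1/45)*(-122)) - 1*(-36090) = (2 - 216 - 4*(-1/122) - 122/45) + 36090 = (2 - 216 + 2/61 - 122/45) + 36090 = -594782/2745 + 36090 = 98472268/2745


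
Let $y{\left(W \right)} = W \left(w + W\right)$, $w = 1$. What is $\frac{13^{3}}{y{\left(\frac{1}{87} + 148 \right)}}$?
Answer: $\frac{16629093}{166937428} \approx 0.099613$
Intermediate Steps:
$y{\left(W \right)} = W \left(1 + W\right)$
$\frac{13^{3}}{y{\left(\frac{1}{87} + 148 \right)}} = \frac{13^{3}}{\left(\frac{1}{87} + 148\right) \left(1 + \left(\frac{1}{87} + 148\right)\right)} = \frac{2197}{\left(\frac{1}{87} + 148\right) \left(1 + \left(\frac{1}{87} + 148\right)\right)} = \frac{2197}{\frac{12877}{87} \left(1 + \frac{12877}{87}\right)} = \frac{2197}{\frac{12877}{87} \cdot \frac{12964}{87}} = \frac{2197}{\frac{166937428}{7569}} = 2197 \cdot \frac{7569}{166937428} = \frac{16629093}{166937428}$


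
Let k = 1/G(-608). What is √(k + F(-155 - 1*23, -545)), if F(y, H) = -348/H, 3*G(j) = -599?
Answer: √67516443735/326455 ≈ 0.79594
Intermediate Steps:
G(j) = -599/3 (G(j) = (⅓)*(-599) = -599/3)
k = -3/599 (k = 1/(-599/3) = -3/599 ≈ -0.0050083)
√(k + F(-155 - 1*23, -545)) = √(-3/599 - 348/(-545)) = √(-3/599 - 348*(-1/545)) = √(-3/599 + 348/545) = √(206817/326455) = √67516443735/326455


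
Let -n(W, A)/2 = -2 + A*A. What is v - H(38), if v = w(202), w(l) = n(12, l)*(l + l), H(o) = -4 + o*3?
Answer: -32968126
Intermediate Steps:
n(W, A) = 4 - 2*A² (n(W, A) = -2*(-2 + A*A) = -2*(-2 + A²) = 4 - 2*A²)
H(o) = -4 + 3*o
w(l) = 2*l*(4 - 2*l²) (w(l) = (4 - 2*l²)*(l + l) = (4 - 2*l²)*(2*l) = 2*l*(4 - 2*l²))
v = -32968016 (v = 4*202*(2 - 1*202²) = 4*202*(2 - 1*40804) = 4*202*(2 - 40804) = 4*202*(-40802) = -32968016)
v - H(38) = -32968016 - (-4 + 3*38) = -32968016 - (-4 + 114) = -32968016 - 1*110 = -32968016 - 110 = -32968126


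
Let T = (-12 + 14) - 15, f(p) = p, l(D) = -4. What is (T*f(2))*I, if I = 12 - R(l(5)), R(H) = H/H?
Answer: -286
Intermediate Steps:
R(H) = 1
I = 11 (I = 12 - 1*1 = 12 - 1 = 11)
T = -13 (T = 2 - 15 = -13)
(T*f(2))*I = -13*2*11 = -26*11 = -286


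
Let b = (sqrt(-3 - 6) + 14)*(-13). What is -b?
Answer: 182 + 39*I ≈ 182.0 + 39.0*I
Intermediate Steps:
b = -182 - 39*I (b = (sqrt(-9) + 14)*(-13) = (3*I + 14)*(-13) = (14 + 3*I)*(-13) = -182 - 39*I ≈ -182.0 - 39.0*I)
-b = -(-182 - 39*I) = 182 + 39*I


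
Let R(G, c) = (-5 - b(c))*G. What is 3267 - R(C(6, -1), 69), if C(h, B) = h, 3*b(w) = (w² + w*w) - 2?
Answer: 22337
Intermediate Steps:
b(w) = -⅔ + 2*w²/3 (b(w) = ((w² + w*w) - 2)/3 = ((w² + w²) - 2)/3 = (2*w² - 2)/3 = (-2 + 2*w²)/3 = -⅔ + 2*w²/3)
R(G, c) = G*(-13/3 - 2*c²/3) (R(G, c) = (-5 - (-⅔ + 2*c²/3))*G = (-5 + (⅔ - 2*c²/3))*G = (-13/3 - 2*c²/3)*G = G*(-13/3 - 2*c²/3))
3267 - R(C(6, -1), 69) = 3267 - (-1)*6*(13 + 2*69²)/3 = 3267 - (-1)*6*(13 + 2*4761)/3 = 3267 - (-1)*6*(13 + 9522)/3 = 3267 - (-1)*6*9535/3 = 3267 - 1*(-19070) = 3267 + 19070 = 22337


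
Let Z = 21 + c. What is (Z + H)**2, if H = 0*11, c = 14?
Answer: 1225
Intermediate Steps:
Z = 35 (Z = 21 + 14 = 35)
H = 0
(Z + H)**2 = (35 + 0)**2 = 35**2 = 1225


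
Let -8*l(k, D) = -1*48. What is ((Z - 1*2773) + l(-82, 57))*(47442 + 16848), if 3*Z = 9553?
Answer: 26830360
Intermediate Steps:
Z = 9553/3 (Z = (⅓)*9553 = 9553/3 ≈ 3184.3)
l(k, D) = 6 (l(k, D) = -(-1)*48/8 = -⅛*(-48) = 6)
((Z - 1*2773) + l(-82, 57))*(47442 + 16848) = ((9553/3 - 1*2773) + 6)*(47442 + 16848) = ((9553/3 - 2773) + 6)*64290 = (1234/3 + 6)*64290 = (1252/3)*64290 = 26830360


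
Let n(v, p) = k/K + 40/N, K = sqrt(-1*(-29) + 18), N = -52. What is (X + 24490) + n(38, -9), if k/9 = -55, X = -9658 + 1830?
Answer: 216596/13 - 495*sqrt(47)/47 ≈ 16589.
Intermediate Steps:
X = -7828
k = -495 (k = 9*(-55) = -495)
K = sqrt(47) (K = sqrt(29 + 18) = sqrt(47) ≈ 6.8557)
n(v, p) = -10/13 - 495*sqrt(47)/47 (n(v, p) = -495*sqrt(47)/47 + 40/(-52) = -495*sqrt(47)/47 + 40*(-1/52) = -495*sqrt(47)/47 - 10/13 = -10/13 - 495*sqrt(47)/47)
(X + 24490) + n(38, -9) = (-7828 + 24490) + (-10/13 - 495*sqrt(47)/47) = 16662 + (-10/13 - 495*sqrt(47)/47) = 216596/13 - 495*sqrt(47)/47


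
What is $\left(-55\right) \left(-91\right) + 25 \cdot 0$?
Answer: $5005$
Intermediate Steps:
$\left(-55\right) \left(-91\right) + 25 \cdot 0 = 5005 + 0 = 5005$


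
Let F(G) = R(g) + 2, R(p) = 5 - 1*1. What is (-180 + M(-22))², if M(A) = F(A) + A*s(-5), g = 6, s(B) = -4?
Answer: 7396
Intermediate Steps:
R(p) = 4 (R(p) = 5 - 1 = 4)
F(G) = 6 (F(G) = 4 + 2 = 6)
M(A) = 6 - 4*A (M(A) = 6 + A*(-4) = 6 - 4*A)
(-180 + M(-22))² = (-180 + (6 - 4*(-22)))² = (-180 + (6 + 88))² = (-180 + 94)² = (-86)² = 7396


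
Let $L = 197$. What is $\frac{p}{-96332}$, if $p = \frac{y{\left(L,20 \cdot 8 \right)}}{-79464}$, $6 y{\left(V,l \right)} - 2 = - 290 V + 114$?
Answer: $- \frac{28507}{22964778144} \approx -1.2413 \cdot 10^{-6}$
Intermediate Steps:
$y{\left(V,l \right)} = \frac{58}{3} - \frac{145 V}{3}$ ($y{\left(V,l \right)} = \frac{1}{3} + \frac{- 290 V + 114}{6} = \frac{1}{3} + \frac{114 - 290 V}{6} = \frac{1}{3} - \left(-19 + \frac{145 V}{3}\right) = \frac{58}{3} - \frac{145 V}{3}$)
$p = \frac{28507}{238392}$ ($p = \frac{\frac{58}{3} - \frac{28565}{3}}{-79464} = \left(\frac{58}{3} - \frac{28565}{3}\right) \left(- \frac{1}{79464}\right) = \left(- \frac{28507}{3}\right) \left(- \frac{1}{79464}\right) = \frac{28507}{238392} \approx 0.11958$)
$\frac{p}{-96332} = \frac{28507}{238392 \left(-96332\right)} = \frac{28507}{238392} \left(- \frac{1}{96332}\right) = - \frac{28507}{22964778144}$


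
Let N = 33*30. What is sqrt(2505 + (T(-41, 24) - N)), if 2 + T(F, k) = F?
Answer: 8*sqrt(23) ≈ 38.367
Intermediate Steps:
T(F, k) = -2 + F
N = 990
sqrt(2505 + (T(-41, 24) - N)) = sqrt(2505 + ((-2 - 41) - 1*990)) = sqrt(2505 + (-43 - 990)) = sqrt(2505 - 1033) = sqrt(1472) = 8*sqrt(23)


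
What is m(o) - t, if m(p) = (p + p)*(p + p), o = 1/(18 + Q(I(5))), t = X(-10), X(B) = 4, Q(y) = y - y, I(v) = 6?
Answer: -323/81 ≈ -3.9877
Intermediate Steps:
Q(y) = 0
t = 4
o = 1/18 (o = 1/(18 + 0) = 1/18 ≈ 0.055556)
m(p) = 4*p**2 (m(p) = (2*p)*(2*p) = 4*p**2)
m(o) - t = 4*(1/18)**2 - 1*4 = 4*(1/324) - 4 = 1/81 - 4 = -323/81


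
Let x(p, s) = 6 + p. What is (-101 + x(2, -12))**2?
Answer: 8649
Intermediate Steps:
(-101 + x(2, -12))**2 = (-101 + (6 + 2))**2 = (-101 + 8)**2 = (-93)**2 = 8649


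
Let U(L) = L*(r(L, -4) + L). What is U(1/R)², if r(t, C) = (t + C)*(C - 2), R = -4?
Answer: 10201/256 ≈ 39.848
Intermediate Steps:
r(t, C) = (-2 + C)*(C + t) (r(t, C) = (C + t)*(-2 + C) = (-2 + C)*(C + t))
U(L) = L*(24 - 5*L) (U(L) = L*(((-4)² - 2*(-4) - 2*L - 4*L) + L) = L*((16 + 8 - 2*L - 4*L) + L) = L*((24 - 6*L) + L) = L*(24 - 5*L))
U(1/R)² = ((24 - 5/(-4))/(-4))² = (-(24 - 5*(-¼))/4)² = (-(24 + 5/4)/4)² = (-¼*101/4)² = (-101/16)² = 10201/256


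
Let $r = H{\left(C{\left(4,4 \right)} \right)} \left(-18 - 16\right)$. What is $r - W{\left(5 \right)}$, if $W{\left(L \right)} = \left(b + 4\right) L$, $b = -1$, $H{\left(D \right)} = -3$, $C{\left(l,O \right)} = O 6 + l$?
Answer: $87$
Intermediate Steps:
$C{\left(l,O \right)} = l + 6 O$ ($C{\left(l,O \right)} = 6 O + l = l + 6 O$)
$r = 102$ ($r = - 3 \left(-18 - 16\right) = \left(-3\right) \left(-34\right) = 102$)
$W{\left(L \right)} = 3 L$ ($W{\left(L \right)} = \left(-1 + 4\right) L = 3 L$)
$r - W{\left(5 \right)} = 102 - 3 \cdot 5 = 102 - 15 = 87$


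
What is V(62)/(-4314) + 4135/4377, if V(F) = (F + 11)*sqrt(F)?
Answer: 4135/4377 - 73*sqrt(62)/4314 ≈ 0.81147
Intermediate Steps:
V(F) = sqrt(F)*(11 + F) (V(F) = (11 + F)*sqrt(F) = sqrt(F)*(11 + F))
V(62)/(-4314) + 4135/4377 = (sqrt(62)*(11 + 62))/(-4314) + 4135/4377 = (sqrt(62)*73)*(-1/4314) + 4135*(1/4377) = (73*sqrt(62))*(-1/4314) + 4135/4377 = -73*sqrt(62)/4314 + 4135/4377 = 4135/4377 - 73*sqrt(62)/4314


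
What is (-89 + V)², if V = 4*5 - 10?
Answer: 6241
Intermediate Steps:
V = 10 (V = 20 - 10 = 10)
(-89 + V)² = (-89 + 10)² = (-79)² = 6241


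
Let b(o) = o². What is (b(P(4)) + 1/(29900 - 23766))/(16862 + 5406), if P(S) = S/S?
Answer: 6135/136591912 ≈ 4.4915e-5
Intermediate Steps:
P(S) = 1
(b(P(4)) + 1/(29900 - 23766))/(16862 + 5406) = (1² + 1/(29900 - 23766))/(16862 + 5406) = (1 + 1/6134)/22268 = (1 + 1/6134)*(1/22268) = (6135/6134)*(1/22268) = 6135/136591912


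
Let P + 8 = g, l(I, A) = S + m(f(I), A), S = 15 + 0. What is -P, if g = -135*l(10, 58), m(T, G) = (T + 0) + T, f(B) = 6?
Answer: 3653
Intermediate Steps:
m(T, G) = 2*T (m(T, G) = T + T = 2*T)
S = 15
l(I, A) = 27 (l(I, A) = 15 + 2*6 = 15 + 12 = 27)
g = -3645 (g = -135*27 = -3645)
P = -3653 (P = -8 - 3645 = -3653)
-P = -1*(-3653) = 3653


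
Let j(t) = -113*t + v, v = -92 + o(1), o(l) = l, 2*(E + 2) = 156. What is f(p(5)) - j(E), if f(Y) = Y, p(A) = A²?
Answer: 8704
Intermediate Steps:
E = 76 (E = -2 + (½)*156 = -2 + 78 = 76)
v = -91 (v = -92 + 1 = -91)
j(t) = -91 - 113*t (j(t) = -113*t - 91 = -91 - 113*t)
f(p(5)) - j(E) = 5² - (-91 - 113*76) = 25 - (-91 - 8588) = 25 - 1*(-8679) = 25 + 8679 = 8704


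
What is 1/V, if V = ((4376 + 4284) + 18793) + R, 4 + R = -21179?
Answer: 1/6270 ≈ 0.00015949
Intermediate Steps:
R = -21183 (R = -4 - 21179 = -21183)
V = 6270 (V = ((4376 + 4284) + 18793) - 21183 = (8660 + 18793) - 21183 = 27453 - 21183 = 6270)
1/V = 1/6270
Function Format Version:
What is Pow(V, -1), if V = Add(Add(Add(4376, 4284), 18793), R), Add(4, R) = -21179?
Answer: Rational(1, 6270) ≈ 0.00015949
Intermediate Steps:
R = -21183 (R = Add(-4, -21179) = -21183)
V = 6270 (V = Add(Add(Add(4376, 4284), 18793), -21183) = Add(Add(8660, 18793), -21183) = Add(27453, -21183) = 6270)
Pow(V, -1) = Pow(6270, -1) = Rational(1, 6270)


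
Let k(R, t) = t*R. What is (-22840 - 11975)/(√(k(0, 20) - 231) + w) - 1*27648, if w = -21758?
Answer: -237965530098/8607469 + 633*I*√231/8607469 ≈ -27646.0 + 0.0011177*I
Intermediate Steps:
k(R, t) = R*t
(-22840 - 11975)/(√(k(0, 20) - 231) + w) - 1*27648 = (-22840 - 11975)/(√(0*20 - 231) - 21758) - 1*27648 = -34815/(√(0 - 231) - 21758) - 27648 = -34815/(√(-231) - 21758) - 27648 = -34815/(I*√231 - 21758) - 27648 = -34815/(-21758 + I*√231) - 27648 = -27648 - 34815/(-21758 + I*√231)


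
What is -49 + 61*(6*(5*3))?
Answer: 5441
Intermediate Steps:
-49 + 61*(6*(5*3)) = -49 + 61*(6*15) = -49 + 61*90 = -49 + 5490 = 5441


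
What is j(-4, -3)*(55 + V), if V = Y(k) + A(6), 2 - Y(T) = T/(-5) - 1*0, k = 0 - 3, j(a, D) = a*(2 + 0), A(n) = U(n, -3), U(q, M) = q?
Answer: -2496/5 ≈ -499.20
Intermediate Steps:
A(n) = n
j(a, D) = 2*a (j(a, D) = a*2 = 2*a)
k = -3
Y(T) = 2 + T/5 (Y(T) = 2 - (T/(-5) - 1*0) = 2 - (T*(-⅕) + 0) = 2 - (-T/5 + 0) = 2 - (-1)*T/5 = 2 + T/5)
V = 37/5 (V = (2 + (⅕)*(-3)) + 6 = (2 - ⅗) + 6 = 7/5 + 6 = 37/5 ≈ 7.4000)
j(-4, -3)*(55 + V) = (2*(-4))*(55 + 37/5) = -8*312/5 = -2496/5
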